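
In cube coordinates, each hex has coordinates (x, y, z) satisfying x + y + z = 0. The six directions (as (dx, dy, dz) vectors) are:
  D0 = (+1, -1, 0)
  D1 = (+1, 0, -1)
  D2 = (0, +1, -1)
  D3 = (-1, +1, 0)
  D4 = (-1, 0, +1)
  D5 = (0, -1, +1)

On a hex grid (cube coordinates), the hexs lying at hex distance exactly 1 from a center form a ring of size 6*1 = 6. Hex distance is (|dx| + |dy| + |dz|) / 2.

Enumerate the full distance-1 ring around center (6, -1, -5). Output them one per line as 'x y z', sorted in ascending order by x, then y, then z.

Answer: 5 -1 -4
5 0 -5
6 -2 -4
6 0 -6
7 -2 -5
7 -1 -6

Derivation:
Walk ring at distance 1 from (6, -1, -5):
Start at center + D4*1 = (5, -1, -4)
  hex 0: (5, -1, -4)
  hex 1: (6, -2, -4)
  hex 2: (7, -2, -5)
  hex 3: (7, -1, -6)
  hex 4: (6, 0, -6)
  hex 5: (5, 0, -5)
Sorted: 6 hexes.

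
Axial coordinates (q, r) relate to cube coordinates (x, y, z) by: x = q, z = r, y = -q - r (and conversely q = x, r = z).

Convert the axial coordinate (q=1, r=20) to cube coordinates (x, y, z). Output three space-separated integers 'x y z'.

Answer: 1 -21 20

Derivation:
x = q = 1
z = r = 20
y = -x - z = -(1) - (20) = -21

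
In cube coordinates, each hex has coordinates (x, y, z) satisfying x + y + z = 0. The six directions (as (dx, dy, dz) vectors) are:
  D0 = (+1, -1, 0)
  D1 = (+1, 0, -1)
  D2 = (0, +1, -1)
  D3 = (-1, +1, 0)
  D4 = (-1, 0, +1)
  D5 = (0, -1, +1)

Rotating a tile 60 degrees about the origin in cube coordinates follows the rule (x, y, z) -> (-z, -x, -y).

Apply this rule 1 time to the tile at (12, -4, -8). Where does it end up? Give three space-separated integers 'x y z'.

Answer: 8 -12 4

Derivation:
Start: (12, -4, -8)
Step 1: (12, -4, -8) -> (-(-8), -(12), -(-4)) = (8, -12, 4)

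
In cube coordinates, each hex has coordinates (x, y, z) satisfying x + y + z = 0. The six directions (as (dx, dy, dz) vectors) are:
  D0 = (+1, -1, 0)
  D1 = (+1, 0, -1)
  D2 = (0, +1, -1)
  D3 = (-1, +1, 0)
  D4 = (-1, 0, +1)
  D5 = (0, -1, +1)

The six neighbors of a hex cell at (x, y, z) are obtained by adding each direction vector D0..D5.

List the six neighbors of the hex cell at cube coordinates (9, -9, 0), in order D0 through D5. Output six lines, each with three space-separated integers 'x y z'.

Answer: 10 -10 0
10 -9 -1
9 -8 -1
8 -8 0
8 -9 1
9 -10 1

Derivation:
Center: (9, -9, 0). Add each direction:
  D0: (9, -9, 0) + (1, -1, 0) = (10, -10, 0)
  D1: (9, -9, 0) + (1, 0, -1) = (10, -9, -1)
  D2: (9, -9, 0) + (0, 1, -1) = (9, -8, -1)
  D3: (9, -9, 0) + (-1, 1, 0) = (8, -8, 0)
  D4: (9, -9, 0) + (-1, 0, 1) = (8, -9, 1)
  D5: (9, -9, 0) + (0, -1, 1) = (9, -10, 1)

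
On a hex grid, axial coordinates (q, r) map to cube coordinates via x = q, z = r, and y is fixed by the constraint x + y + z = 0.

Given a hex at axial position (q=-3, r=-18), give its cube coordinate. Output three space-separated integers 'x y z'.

x = q = -3
z = r = -18
y = -x - z = -(-3) - (-18) = 21

Answer: -3 21 -18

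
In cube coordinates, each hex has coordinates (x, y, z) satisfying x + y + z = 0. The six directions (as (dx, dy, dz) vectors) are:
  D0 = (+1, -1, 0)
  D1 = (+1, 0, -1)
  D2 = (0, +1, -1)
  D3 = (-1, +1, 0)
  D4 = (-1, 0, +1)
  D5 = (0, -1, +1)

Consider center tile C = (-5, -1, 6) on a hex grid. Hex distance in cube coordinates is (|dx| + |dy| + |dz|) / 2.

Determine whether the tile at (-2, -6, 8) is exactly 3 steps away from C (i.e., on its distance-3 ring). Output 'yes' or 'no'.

Answer: no

Derivation:
|px - cx| = |-2 - (-5)| = 3
|py - cy| = |-6 - (-1)| = 5
|pz - cz| = |8 - 6| = 2
distance = (3+5+2)/2 = 10/2 = 5
radius = 3; distance != radius -> no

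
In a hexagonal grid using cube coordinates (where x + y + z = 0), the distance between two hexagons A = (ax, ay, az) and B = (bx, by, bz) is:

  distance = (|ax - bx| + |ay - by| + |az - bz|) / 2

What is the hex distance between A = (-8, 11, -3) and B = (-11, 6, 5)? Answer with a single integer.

Answer: 8

Derivation:
|ax - bx| = |-8 - (-11)| = 3
|ay - by| = |11 - 6| = 5
|az - bz| = |-3 - 5| = 8
distance = (3 + 5 + 8) / 2 = 16 / 2 = 8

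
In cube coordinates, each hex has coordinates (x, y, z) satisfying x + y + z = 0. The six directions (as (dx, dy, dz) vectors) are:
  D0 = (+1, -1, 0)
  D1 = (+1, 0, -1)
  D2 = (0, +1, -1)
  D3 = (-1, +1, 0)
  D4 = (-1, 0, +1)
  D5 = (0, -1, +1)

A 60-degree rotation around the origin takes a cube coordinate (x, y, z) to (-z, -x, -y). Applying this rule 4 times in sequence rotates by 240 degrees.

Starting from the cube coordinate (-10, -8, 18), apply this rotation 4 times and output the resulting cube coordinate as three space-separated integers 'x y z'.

Start: (-10, -8, 18)
Step 1: (-10, -8, 18) -> (-(18), -(-10), -(-8)) = (-18, 10, 8)
Step 2: (-18, 10, 8) -> (-(8), -(-18), -(10)) = (-8, 18, -10)
Step 3: (-8, 18, -10) -> (-(-10), -(-8), -(18)) = (10, 8, -18)
Step 4: (10, 8, -18) -> (-(-18), -(10), -(8)) = (18, -10, -8)

Answer: 18 -10 -8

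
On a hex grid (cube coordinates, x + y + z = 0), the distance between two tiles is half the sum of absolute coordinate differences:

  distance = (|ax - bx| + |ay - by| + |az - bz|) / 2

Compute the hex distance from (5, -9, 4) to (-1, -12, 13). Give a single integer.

|ax - bx| = |5 - (-1)| = 6
|ay - by| = |-9 - (-12)| = 3
|az - bz| = |4 - 13| = 9
distance = (6 + 3 + 9) / 2 = 18 / 2 = 9

Answer: 9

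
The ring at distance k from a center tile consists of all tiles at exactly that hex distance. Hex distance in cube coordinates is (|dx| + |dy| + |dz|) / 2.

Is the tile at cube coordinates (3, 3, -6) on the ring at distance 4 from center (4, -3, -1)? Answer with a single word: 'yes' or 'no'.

Answer: no

Derivation:
|px - cx| = |3 - 4| = 1
|py - cy| = |3 - (-3)| = 6
|pz - cz| = |-6 - (-1)| = 5
distance = (1+6+5)/2 = 12/2 = 6
radius = 4; distance != radius -> no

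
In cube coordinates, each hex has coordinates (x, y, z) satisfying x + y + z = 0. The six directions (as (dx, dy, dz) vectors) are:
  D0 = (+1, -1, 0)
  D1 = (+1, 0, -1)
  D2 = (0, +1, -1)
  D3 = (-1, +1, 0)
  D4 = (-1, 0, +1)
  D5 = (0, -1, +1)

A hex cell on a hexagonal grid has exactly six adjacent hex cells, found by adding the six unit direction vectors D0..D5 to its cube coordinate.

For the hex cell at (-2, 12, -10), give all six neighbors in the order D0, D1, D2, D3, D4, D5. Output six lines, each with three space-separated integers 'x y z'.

Center: (-2, 12, -10). Add each direction:
  D0: (-2, 12, -10) + (1, -1, 0) = (-1, 11, -10)
  D1: (-2, 12, -10) + (1, 0, -1) = (-1, 12, -11)
  D2: (-2, 12, -10) + (0, 1, -1) = (-2, 13, -11)
  D3: (-2, 12, -10) + (-1, 1, 0) = (-3, 13, -10)
  D4: (-2, 12, -10) + (-1, 0, 1) = (-3, 12, -9)
  D5: (-2, 12, -10) + (0, -1, 1) = (-2, 11, -9)

Answer: -1 11 -10
-1 12 -11
-2 13 -11
-3 13 -10
-3 12 -9
-2 11 -9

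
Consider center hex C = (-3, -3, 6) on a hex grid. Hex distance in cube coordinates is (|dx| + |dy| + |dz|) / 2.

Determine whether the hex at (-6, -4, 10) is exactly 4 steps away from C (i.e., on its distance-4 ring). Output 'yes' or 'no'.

Answer: yes

Derivation:
|px - cx| = |-6 - (-3)| = 3
|py - cy| = |-4 - (-3)| = 1
|pz - cz| = |10 - 6| = 4
distance = (3+1+4)/2 = 8/2 = 4
radius = 4; distance == radius -> yes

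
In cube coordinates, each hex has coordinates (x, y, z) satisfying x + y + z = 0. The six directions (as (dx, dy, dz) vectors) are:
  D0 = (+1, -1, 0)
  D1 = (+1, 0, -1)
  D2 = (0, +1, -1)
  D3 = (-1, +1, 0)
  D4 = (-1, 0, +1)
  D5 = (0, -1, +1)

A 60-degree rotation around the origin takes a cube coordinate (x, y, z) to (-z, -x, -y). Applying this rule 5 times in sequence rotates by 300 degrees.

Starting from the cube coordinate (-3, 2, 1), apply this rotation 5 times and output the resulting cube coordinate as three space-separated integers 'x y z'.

Start: (-3, 2, 1)
Step 1: (-3, 2, 1) -> (-(1), -(-3), -(2)) = (-1, 3, -2)
Step 2: (-1, 3, -2) -> (-(-2), -(-1), -(3)) = (2, 1, -3)
Step 3: (2, 1, -3) -> (-(-3), -(2), -(1)) = (3, -2, -1)
Step 4: (3, -2, -1) -> (-(-1), -(3), -(-2)) = (1, -3, 2)
Step 5: (1, -3, 2) -> (-(2), -(1), -(-3)) = (-2, -1, 3)

Answer: -2 -1 3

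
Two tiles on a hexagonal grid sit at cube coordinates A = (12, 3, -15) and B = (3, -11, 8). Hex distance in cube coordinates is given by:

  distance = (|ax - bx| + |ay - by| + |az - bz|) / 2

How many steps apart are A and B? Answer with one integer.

|ax - bx| = |12 - 3| = 9
|ay - by| = |3 - (-11)| = 14
|az - bz| = |-15 - 8| = 23
distance = (9 + 14 + 23) / 2 = 46 / 2 = 23

Answer: 23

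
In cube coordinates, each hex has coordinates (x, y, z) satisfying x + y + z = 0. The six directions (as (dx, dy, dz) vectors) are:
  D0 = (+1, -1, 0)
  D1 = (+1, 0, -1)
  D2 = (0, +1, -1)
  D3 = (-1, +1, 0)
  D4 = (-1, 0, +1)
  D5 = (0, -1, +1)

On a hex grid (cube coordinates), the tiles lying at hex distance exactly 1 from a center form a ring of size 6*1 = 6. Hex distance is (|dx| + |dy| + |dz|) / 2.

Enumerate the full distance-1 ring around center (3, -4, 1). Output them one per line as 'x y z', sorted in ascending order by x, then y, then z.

Answer: 2 -4 2
2 -3 1
3 -5 2
3 -3 0
4 -5 1
4 -4 0

Derivation:
Walk ring at distance 1 from (3, -4, 1):
Start at center + D4*1 = (2, -4, 2)
  hex 0: (2, -4, 2)
  hex 1: (3, -5, 2)
  hex 2: (4, -5, 1)
  hex 3: (4, -4, 0)
  hex 4: (3, -3, 0)
  hex 5: (2, -3, 1)
Sorted: 6 hexes.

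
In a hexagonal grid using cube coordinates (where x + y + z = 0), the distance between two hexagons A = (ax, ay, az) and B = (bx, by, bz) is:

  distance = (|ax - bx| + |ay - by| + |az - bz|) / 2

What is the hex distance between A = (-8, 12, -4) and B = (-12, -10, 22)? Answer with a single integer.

|ax - bx| = |-8 - (-12)| = 4
|ay - by| = |12 - (-10)| = 22
|az - bz| = |-4 - 22| = 26
distance = (4 + 22 + 26) / 2 = 52 / 2 = 26

Answer: 26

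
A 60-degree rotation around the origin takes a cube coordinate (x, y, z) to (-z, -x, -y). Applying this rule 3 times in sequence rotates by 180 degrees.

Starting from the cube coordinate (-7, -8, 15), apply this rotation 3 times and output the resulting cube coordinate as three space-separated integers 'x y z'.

Answer: 7 8 -15

Derivation:
Start: (-7, -8, 15)
Step 1: (-7, -8, 15) -> (-(15), -(-7), -(-8)) = (-15, 7, 8)
Step 2: (-15, 7, 8) -> (-(8), -(-15), -(7)) = (-8, 15, -7)
Step 3: (-8, 15, -7) -> (-(-7), -(-8), -(15)) = (7, 8, -15)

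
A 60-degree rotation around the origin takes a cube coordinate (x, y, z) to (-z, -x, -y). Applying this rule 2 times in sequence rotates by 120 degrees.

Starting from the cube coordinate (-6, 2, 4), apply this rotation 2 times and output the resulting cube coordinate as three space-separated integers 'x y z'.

Start: (-6, 2, 4)
Step 1: (-6, 2, 4) -> (-(4), -(-6), -(2)) = (-4, 6, -2)
Step 2: (-4, 6, -2) -> (-(-2), -(-4), -(6)) = (2, 4, -6)

Answer: 2 4 -6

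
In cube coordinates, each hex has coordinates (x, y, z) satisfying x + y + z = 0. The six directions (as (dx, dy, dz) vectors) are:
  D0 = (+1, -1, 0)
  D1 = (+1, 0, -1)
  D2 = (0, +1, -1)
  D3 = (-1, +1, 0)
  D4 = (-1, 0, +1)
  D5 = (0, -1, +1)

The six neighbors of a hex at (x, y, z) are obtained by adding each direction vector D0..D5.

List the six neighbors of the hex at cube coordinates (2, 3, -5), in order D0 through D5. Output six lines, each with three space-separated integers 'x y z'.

Center: (2, 3, -5). Add each direction:
  D0: (2, 3, -5) + (1, -1, 0) = (3, 2, -5)
  D1: (2, 3, -5) + (1, 0, -1) = (3, 3, -6)
  D2: (2, 3, -5) + (0, 1, -1) = (2, 4, -6)
  D3: (2, 3, -5) + (-1, 1, 0) = (1, 4, -5)
  D4: (2, 3, -5) + (-1, 0, 1) = (1, 3, -4)
  D5: (2, 3, -5) + (0, -1, 1) = (2, 2, -4)

Answer: 3 2 -5
3 3 -6
2 4 -6
1 4 -5
1 3 -4
2 2 -4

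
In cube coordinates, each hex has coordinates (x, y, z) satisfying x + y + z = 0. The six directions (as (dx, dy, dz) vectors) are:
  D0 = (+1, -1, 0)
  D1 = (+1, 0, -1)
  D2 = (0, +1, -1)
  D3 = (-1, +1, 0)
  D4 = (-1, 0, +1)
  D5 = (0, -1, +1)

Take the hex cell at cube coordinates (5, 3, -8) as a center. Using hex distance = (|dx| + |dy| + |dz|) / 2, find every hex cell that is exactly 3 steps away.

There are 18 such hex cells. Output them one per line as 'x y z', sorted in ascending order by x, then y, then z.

Walk ring at distance 3 from (5, 3, -8):
Start at center + D4*3 = (2, 3, -5)
  hex 0: (2, 3, -5)
  hex 1: (3, 2, -5)
  hex 2: (4, 1, -5)
  hex 3: (5, 0, -5)
  hex 4: (6, 0, -6)
  hex 5: (7, 0, -7)
  hex 6: (8, 0, -8)
  hex 7: (8, 1, -9)
  hex 8: (8, 2, -10)
  hex 9: (8, 3, -11)
  hex 10: (7, 4, -11)
  hex 11: (6, 5, -11)
  hex 12: (5, 6, -11)
  hex 13: (4, 6, -10)
  hex 14: (3, 6, -9)
  hex 15: (2, 6, -8)
  hex 16: (2, 5, -7)
  hex 17: (2, 4, -6)
Sorted: 18 hexes.

Answer: 2 3 -5
2 4 -6
2 5 -7
2 6 -8
3 2 -5
3 6 -9
4 1 -5
4 6 -10
5 0 -5
5 6 -11
6 0 -6
6 5 -11
7 0 -7
7 4 -11
8 0 -8
8 1 -9
8 2 -10
8 3 -11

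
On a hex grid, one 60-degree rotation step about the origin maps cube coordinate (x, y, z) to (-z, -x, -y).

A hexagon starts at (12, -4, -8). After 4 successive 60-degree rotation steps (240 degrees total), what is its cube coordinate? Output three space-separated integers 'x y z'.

Start: (12, -4, -8)
Step 1: (12, -4, -8) -> (-(-8), -(12), -(-4)) = (8, -12, 4)
Step 2: (8, -12, 4) -> (-(4), -(8), -(-12)) = (-4, -8, 12)
Step 3: (-4, -8, 12) -> (-(12), -(-4), -(-8)) = (-12, 4, 8)
Step 4: (-12, 4, 8) -> (-(8), -(-12), -(4)) = (-8, 12, -4)

Answer: -8 12 -4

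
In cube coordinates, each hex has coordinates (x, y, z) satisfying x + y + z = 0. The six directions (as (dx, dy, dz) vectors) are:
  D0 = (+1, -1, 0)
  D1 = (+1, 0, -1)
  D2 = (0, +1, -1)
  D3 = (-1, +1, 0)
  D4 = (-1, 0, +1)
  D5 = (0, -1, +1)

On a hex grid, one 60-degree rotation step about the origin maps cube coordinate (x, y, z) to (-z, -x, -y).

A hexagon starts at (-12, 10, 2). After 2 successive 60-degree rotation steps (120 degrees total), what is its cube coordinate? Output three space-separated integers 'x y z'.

Answer: 10 2 -12

Derivation:
Start: (-12, 10, 2)
Step 1: (-12, 10, 2) -> (-(2), -(-12), -(10)) = (-2, 12, -10)
Step 2: (-2, 12, -10) -> (-(-10), -(-2), -(12)) = (10, 2, -12)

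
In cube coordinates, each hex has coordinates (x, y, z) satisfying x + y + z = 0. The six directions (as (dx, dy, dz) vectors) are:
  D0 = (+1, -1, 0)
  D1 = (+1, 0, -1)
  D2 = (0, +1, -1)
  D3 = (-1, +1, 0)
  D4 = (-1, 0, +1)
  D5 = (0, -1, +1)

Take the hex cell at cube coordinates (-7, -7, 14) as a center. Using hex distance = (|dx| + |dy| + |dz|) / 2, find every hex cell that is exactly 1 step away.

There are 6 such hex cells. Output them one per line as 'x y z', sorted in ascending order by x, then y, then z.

Walk ring at distance 1 from (-7, -7, 14):
Start at center + D4*1 = (-8, -7, 15)
  hex 0: (-8, -7, 15)
  hex 1: (-7, -8, 15)
  hex 2: (-6, -8, 14)
  hex 3: (-6, -7, 13)
  hex 4: (-7, -6, 13)
  hex 5: (-8, -6, 14)
Sorted: 6 hexes.

Answer: -8 -7 15
-8 -6 14
-7 -8 15
-7 -6 13
-6 -8 14
-6 -7 13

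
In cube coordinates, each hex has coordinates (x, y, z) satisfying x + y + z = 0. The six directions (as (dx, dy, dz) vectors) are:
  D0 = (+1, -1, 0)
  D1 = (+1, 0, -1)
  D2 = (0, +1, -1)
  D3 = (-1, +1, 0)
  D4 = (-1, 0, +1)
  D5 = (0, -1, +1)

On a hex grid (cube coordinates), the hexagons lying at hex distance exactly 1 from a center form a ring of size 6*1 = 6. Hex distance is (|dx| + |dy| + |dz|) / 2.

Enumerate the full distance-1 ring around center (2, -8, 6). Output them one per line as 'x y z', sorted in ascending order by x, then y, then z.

Walk ring at distance 1 from (2, -8, 6):
Start at center + D4*1 = (1, -8, 7)
  hex 0: (1, -8, 7)
  hex 1: (2, -9, 7)
  hex 2: (3, -9, 6)
  hex 3: (3, -8, 5)
  hex 4: (2, -7, 5)
  hex 5: (1, -7, 6)
Sorted: 6 hexes.

Answer: 1 -8 7
1 -7 6
2 -9 7
2 -7 5
3 -9 6
3 -8 5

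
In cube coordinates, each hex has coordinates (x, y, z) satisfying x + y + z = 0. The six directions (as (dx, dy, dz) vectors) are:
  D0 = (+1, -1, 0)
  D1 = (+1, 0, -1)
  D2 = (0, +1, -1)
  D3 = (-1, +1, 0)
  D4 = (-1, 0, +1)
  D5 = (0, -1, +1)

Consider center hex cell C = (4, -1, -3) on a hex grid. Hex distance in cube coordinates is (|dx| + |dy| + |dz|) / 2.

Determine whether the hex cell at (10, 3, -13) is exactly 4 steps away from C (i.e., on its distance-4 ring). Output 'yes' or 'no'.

|px - cx| = |10 - 4| = 6
|py - cy| = |3 - (-1)| = 4
|pz - cz| = |-13 - (-3)| = 10
distance = (6+4+10)/2 = 20/2 = 10
radius = 4; distance != radius -> no

Answer: no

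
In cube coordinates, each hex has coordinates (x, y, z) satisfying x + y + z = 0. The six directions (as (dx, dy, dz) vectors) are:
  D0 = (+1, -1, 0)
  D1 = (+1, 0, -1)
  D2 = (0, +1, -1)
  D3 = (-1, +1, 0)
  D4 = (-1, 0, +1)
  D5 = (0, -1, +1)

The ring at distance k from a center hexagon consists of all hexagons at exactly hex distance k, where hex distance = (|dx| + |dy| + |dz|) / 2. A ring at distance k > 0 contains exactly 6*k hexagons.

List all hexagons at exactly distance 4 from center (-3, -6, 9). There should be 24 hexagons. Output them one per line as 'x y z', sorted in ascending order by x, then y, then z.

Answer: -7 -6 13
-7 -5 12
-7 -4 11
-7 -3 10
-7 -2 9
-6 -7 13
-6 -2 8
-5 -8 13
-5 -2 7
-4 -9 13
-4 -2 6
-3 -10 13
-3 -2 5
-2 -10 12
-2 -3 5
-1 -10 11
-1 -4 5
0 -10 10
0 -5 5
1 -10 9
1 -9 8
1 -8 7
1 -7 6
1 -6 5

Derivation:
Walk ring at distance 4 from (-3, -6, 9):
Start at center + D4*4 = (-7, -6, 13)
  hex 0: (-7, -6, 13)
  hex 1: (-6, -7, 13)
  hex 2: (-5, -8, 13)
  hex 3: (-4, -9, 13)
  hex 4: (-3, -10, 13)
  hex 5: (-2, -10, 12)
  hex 6: (-1, -10, 11)
  hex 7: (0, -10, 10)
  hex 8: (1, -10, 9)
  hex 9: (1, -9, 8)
  hex 10: (1, -8, 7)
  hex 11: (1, -7, 6)
  hex 12: (1, -6, 5)
  hex 13: (0, -5, 5)
  hex 14: (-1, -4, 5)
  hex 15: (-2, -3, 5)
  hex 16: (-3, -2, 5)
  hex 17: (-4, -2, 6)
  hex 18: (-5, -2, 7)
  hex 19: (-6, -2, 8)
  hex 20: (-7, -2, 9)
  hex 21: (-7, -3, 10)
  hex 22: (-7, -4, 11)
  hex 23: (-7, -5, 12)
Sorted: 24 hexes.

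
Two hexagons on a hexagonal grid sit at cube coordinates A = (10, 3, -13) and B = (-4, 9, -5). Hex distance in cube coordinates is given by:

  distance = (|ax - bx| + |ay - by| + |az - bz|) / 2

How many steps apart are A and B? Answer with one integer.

Answer: 14

Derivation:
|ax - bx| = |10 - (-4)| = 14
|ay - by| = |3 - 9| = 6
|az - bz| = |-13 - (-5)| = 8
distance = (14 + 6 + 8) / 2 = 28 / 2 = 14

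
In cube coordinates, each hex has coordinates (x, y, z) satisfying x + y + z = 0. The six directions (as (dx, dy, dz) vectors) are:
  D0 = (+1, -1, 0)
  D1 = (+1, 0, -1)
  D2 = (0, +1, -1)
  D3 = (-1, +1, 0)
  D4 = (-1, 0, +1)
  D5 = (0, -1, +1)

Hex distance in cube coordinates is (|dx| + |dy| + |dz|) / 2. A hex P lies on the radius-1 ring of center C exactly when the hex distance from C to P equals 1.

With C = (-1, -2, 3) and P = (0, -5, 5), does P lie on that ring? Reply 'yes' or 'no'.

Answer: no

Derivation:
|px - cx| = |0 - (-1)| = 1
|py - cy| = |-5 - (-2)| = 3
|pz - cz| = |5 - 3| = 2
distance = (1+3+2)/2 = 6/2 = 3
radius = 1; distance != radius -> no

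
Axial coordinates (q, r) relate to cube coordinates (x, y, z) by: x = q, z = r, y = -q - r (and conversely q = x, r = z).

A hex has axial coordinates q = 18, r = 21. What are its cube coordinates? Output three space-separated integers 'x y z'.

x = q = 18
z = r = 21
y = -x - z = -(18) - (21) = -39

Answer: 18 -39 21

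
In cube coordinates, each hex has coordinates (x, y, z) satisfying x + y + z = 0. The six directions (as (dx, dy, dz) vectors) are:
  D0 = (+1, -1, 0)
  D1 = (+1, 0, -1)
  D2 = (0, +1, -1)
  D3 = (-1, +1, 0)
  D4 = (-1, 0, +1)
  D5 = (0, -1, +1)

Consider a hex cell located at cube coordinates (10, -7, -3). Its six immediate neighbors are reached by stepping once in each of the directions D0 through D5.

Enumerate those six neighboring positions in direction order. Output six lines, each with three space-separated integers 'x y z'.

Center: (10, -7, -3). Add each direction:
  D0: (10, -7, -3) + (1, -1, 0) = (11, -8, -3)
  D1: (10, -7, -3) + (1, 0, -1) = (11, -7, -4)
  D2: (10, -7, -3) + (0, 1, -1) = (10, -6, -4)
  D3: (10, -7, -3) + (-1, 1, 0) = (9, -6, -3)
  D4: (10, -7, -3) + (-1, 0, 1) = (9, -7, -2)
  D5: (10, -7, -3) + (0, -1, 1) = (10, -8, -2)

Answer: 11 -8 -3
11 -7 -4
10 -6 -4
9 -6 -3
9 -7 -2
10 -8 -2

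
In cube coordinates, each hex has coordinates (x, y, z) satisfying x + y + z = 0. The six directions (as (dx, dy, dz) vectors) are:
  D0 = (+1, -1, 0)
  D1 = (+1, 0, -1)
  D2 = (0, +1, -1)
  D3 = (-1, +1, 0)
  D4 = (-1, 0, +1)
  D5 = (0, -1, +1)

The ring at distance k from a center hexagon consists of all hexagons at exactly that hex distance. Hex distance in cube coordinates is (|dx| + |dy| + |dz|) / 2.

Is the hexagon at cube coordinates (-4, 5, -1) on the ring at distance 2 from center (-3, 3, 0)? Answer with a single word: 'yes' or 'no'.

Answer: yes

Derivation:
|px - cx| = |-4 - (-3)| = 1
|py - cy| = |5 - 3| = 2
|pz - cz| = |-1 - 0| = 1
distance = (1+2+1)/2 = 4/2 = 2
radius = 2; distance == radius -> yes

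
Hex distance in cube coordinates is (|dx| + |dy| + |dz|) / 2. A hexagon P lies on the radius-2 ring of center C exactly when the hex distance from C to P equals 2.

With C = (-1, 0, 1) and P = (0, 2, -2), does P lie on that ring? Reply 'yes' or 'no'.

|px - cx| = |0 - (-1)| = 1
|py - cy| = |2 - 0| = 2
|pz - cz| = |-2 - 1| = 3
distance = (1+2+3)/2 = 6/2 = 3
radius = 2; distance != radius -> no

Answer: no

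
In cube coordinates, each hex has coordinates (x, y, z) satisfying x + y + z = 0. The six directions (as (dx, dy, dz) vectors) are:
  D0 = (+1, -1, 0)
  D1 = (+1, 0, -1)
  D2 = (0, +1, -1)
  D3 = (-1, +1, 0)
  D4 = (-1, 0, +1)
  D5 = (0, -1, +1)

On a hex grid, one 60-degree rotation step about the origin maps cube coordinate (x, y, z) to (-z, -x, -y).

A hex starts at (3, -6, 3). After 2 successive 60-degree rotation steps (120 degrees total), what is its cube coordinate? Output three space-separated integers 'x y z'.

Start: (3, -6, 3)
Step 1: (3, -6, 3) -> (-(3), -(3), -(-6)) = (-3, -3, 6)
Step 2: (-3, -3, 6) -> (-(6), -(-3), -(-3)) = (-6, 3, 3)

Answer: -6 3 3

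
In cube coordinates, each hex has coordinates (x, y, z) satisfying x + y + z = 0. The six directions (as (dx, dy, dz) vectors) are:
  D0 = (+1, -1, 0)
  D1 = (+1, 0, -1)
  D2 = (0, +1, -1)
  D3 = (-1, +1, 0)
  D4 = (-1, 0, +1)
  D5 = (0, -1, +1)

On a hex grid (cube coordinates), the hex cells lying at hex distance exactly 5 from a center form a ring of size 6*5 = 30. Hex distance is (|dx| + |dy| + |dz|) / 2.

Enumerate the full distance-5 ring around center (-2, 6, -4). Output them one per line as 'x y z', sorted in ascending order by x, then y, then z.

Answer: -7 6 1
-7 7 0
-7 8 -1
-7 9 -2
-7 10 -3
-7 11 -4
-6 5 1
-6 11 -5
-5 4 1
-5 11 -6
-4 3 1
-4 11 -7
-3 2 1
-3 11 -8
-2 1 1
-2 11 -9
-1 1 0
-1 10 -9
0 1 -1
0 9 -9
1 1 -2
1 8 -9
2 1 -3
2 7 -9
3 1 -4
3 2 -5
3 3 -6
3 4 -7
3 5 -8
3 6 -9

Derivation:
Walk ring at distance 5 from (-2, 6, -4):
Start at center + D4*5 = (-7, 6, 1)
  hex 0: (-7, 6, 1)
  hex 1: (-6, 5, 1)
  hex 2: (-5, 4, 1)
  hex 3: (-4, 3, 1)
  hex 4: (-3, 2, 1)
  hex 5: (-2, 1, 1)
  hex 6: (-1, 1, 0)
  hex 7: (0, 1, -1)
  hex 8: (1, 1, -2)
  hex 9: (2, 1, -3)
  hex 10: (3, 1, -4)
  hex 11: (3, 2, -5)
  hex 12: (3, 3, -6)
  hex 13: (3, 4, -7)
  hex 14: (3, 5, -8)
  hex 15: (3, 6, -9)
  hex 16: (2, 7, -9)
  hex 17: (1, 8, -9)
  hex 18: (0, 9, -9)
  hex 19: (-1, 10, -9)
  hex 20: (-2, 11, -9)
  hex 21: (-3, 11, -8)
  hex 22: (-4, 11, -7)
  hex 23: (-5, 11, -6)
  hex 24: (-6, 11, -5)
  hex 25: (-7, 11, -4)
  hex 26: (-7, 10, -3)
  hex 27: (-7, 9, -2)
  hex 28: (-7, 8, -1)
  hex 29: (-7, 7, 0)
Sorted: 30 hexes.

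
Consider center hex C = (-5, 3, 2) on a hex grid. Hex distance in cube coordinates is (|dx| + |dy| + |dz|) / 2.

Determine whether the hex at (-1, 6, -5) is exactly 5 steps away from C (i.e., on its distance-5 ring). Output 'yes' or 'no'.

Answer: no

Derivation:
|px - cx| = |-1 - (-5)| = 4
|py - cy| = |6 - 3| = 3
|pz - cz| = |-5 - 2| = 7
distance = (4+3+7)/2 = 14/2 = 7
radius = 5; distance != radius -> no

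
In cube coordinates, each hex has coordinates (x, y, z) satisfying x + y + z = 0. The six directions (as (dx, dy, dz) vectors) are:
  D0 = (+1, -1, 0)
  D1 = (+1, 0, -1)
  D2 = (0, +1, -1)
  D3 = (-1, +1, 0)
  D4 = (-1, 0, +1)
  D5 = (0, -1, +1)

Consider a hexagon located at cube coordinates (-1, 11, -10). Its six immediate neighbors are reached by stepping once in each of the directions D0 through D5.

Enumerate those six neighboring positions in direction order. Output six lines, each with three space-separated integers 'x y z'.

Center: (-1, 11, -10). Add each direction:
  D0: (-1, 11, -10) + (1, -1, 0) = (0, 10, -10)
  D1: (-1, 11, -10) + (1, 0, -1) = (0, 11, -11)
  D2: (-1, 11, -10) + (0, 1, -1) = (-1, 12, -11)
  D3: (-1, 11, -10) + (-1, 1, 0) = (-2, 12, -10)
  D4: (-1, 11, -10) + (-1, 0, 1) = (-2, 11, -9)
  D5: (-1, 11, -10) + (0, -1, 1) = (-1, 10, -9)

Answer: 0 10 -10
0 11 -11
-1 12 -11
-2 12 -10
-2 11 -9
-1 10 -9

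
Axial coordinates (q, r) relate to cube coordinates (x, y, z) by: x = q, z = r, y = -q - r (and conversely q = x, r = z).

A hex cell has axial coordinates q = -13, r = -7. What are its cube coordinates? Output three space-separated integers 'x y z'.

Answer: -13 20 -7

Derivation:
x = q = -13
z = r = -7
y = -x - z = -(-13) - (-7) = 20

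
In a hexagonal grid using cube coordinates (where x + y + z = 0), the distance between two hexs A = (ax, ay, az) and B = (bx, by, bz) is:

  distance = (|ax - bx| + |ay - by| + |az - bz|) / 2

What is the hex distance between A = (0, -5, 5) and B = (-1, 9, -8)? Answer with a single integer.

|ax - bx| = |0 - (-1)| = 1
|ay - by| = |-5 - 9| = 14
|az - bz| = |5 - (-8)| = 13
distance = (1 + 14 + 13) / 2 = 28 / 2 = 14

Answer: 14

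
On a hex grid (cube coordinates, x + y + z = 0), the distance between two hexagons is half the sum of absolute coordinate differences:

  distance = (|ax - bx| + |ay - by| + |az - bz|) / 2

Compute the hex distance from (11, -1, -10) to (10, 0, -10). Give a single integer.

Answer: 1

Derivation:
|ax - bx| = |11 - 10| = 1
|ay - by| = |-1 - 0| = 1
|az - bz| = |-10 - (-10)| = 0
distance = (1 + 1 + 0) / 2 = 2 / 2 = 1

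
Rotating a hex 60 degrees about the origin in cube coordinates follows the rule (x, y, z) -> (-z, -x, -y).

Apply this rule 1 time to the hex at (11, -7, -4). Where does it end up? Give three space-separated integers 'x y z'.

Start: (11, -7, -4)
Step 1: (11, -7, -4) -> (-(-4), -(11), -(-7)) = (4, -11, 7)

Answer: 4 -11 7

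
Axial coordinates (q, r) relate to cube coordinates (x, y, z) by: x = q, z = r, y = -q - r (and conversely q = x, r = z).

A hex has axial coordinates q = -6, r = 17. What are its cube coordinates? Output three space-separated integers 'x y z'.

Answer: -6 -11 17

Derivation:
x = q = -6
z = r = 17
y = -x - z = -(-6) - (17) = -11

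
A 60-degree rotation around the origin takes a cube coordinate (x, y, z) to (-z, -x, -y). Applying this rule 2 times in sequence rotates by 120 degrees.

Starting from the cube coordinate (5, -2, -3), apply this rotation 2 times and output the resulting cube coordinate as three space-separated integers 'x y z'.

Answer: -2 -3 5

Derivation:
Start: (5, -2, -3)
Step 1: (5, -2, -3) -> (-(-3), -(5), -(-2)) = (3, -5, 2)
Step 2: (3, -5, 2) -> (-(2), -(3), -(-5)) = (-2, -3, 5)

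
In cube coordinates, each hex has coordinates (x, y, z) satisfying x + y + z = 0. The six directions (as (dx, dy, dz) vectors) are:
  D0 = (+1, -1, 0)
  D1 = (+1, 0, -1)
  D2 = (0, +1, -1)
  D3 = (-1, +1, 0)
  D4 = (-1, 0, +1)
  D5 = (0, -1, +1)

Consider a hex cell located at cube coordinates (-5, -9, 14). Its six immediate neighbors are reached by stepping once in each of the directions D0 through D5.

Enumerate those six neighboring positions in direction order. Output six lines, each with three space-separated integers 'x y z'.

Answer: -4 -10 14
-4 -9 13
-5 -8 13
-6 -8 14
-6 -9 15
-5 -10 15

Derivation:
Center: (-5, -9, 14). Add each direction:
  D0: (-5, -9, 14) + (1, -1, 0) = (-4, -10, 14)
  D1: (-5, -9, 14) + (1, 0, -1) = (-4, -9, 13)
  D2: (-5, -9, 14) + (0, 1, -1) = (-5, -8, 13)
  D3: (-5, -9, 14) + (-1, 1, 0) = (-6, -8, 14)
  D4: (-5, -9, 14) + (-1, 0, 1) = (-6, -9, 15)
  D5: (-5, -9, 14) + (0, -1, 1) = (-5, -10, 15)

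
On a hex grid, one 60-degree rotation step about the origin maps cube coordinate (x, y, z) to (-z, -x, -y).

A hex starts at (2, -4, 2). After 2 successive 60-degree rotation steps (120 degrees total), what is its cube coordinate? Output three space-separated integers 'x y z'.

Start: (2, -4, 2)
Step 1: (2, -4, 2) -> (-(2), -(2), -(-4)) = (-2, -2, 4)
Step 2: (-2, -2, 4) -> (-(4), -(-2), -(-2)) = (-4, 2, 2)

Answer: -4 2 2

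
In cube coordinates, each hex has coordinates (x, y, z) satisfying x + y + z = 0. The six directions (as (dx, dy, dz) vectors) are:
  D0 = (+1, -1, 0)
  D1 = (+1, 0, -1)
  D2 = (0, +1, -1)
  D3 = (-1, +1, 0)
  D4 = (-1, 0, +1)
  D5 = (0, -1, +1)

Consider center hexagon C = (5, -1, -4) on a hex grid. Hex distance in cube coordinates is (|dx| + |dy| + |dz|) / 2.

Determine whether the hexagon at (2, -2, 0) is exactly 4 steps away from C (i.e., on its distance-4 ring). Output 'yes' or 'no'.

Answer: yes

Derivation:
|px - cx| = |2 - 5| = 3
|py - cy| = |-2 - (-1)| = 1
|pz - cz| = |0 - (-4)| = 4
distance = (3+1+4)/2 = 8/2 = 4
radius = 4; distance == radius -> yes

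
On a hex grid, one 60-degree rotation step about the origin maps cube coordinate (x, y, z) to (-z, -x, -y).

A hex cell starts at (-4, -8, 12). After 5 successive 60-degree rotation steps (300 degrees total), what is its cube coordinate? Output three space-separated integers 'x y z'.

Answer: 8 -12 4

Derivation:
Start: (-4, -8, 12)
Step 1: (-4, -8, 12) -> (-(12), -(-4), -(-8)) = (-12, 4, 8)
Step 2: (-12, 4, 8) -> (-(8), -(-12), -(4)) = (-8, 12, -4)
Step 3: (-8, 12, -4) -> (-(-4), -(-8), -(12)) = (4, 8, -12)
Step 4: (4, 8, -12) -> (-(-12), -(4), -(8)) = (12, -4, -8)
Step 5: (12, -4, -8) -> (-(-8), -(12), -(-4)) = (8, -12, 4)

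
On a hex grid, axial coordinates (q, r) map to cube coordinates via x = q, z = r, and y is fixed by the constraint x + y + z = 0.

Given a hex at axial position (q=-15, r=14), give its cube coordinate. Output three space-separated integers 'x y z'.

Answer: -15 1 14

Derivation:
x = q = -15
z = r = 14
y = -x - z = -(-15) - (14) = 1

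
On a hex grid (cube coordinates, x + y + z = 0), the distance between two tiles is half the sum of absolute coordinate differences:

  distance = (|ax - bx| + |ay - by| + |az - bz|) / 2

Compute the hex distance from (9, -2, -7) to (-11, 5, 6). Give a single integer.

|ax - bx| = |9 - (-11)| = 20
|ay - by| = |-2 - 5| = 7
|az - bz| = |-7 - 6| = 13
distance = (20 + 7 + 13) / 2 = 40 / 2 = 20

Answer: 20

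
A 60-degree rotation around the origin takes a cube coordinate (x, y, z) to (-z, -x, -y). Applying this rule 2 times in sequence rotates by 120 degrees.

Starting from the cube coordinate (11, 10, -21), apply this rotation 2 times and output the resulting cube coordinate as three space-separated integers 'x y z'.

Start: (11, 10, -21)
Step 1: (11, 10, -21) -> (-(-21), -(11), -(10)) = (21, -11, -10)
Step 2: (21, -11, -10) -> (-(-10), -(21), -(-11)) = (10, -21, 11)

Answer: 10 -21 11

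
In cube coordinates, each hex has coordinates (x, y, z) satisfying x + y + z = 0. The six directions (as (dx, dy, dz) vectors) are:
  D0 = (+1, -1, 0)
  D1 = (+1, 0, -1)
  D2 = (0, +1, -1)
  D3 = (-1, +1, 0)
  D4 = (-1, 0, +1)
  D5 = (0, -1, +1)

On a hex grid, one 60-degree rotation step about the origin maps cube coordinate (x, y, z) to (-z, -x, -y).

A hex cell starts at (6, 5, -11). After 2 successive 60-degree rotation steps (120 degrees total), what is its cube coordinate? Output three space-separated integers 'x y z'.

Start: (6, 5, -11)
Step 1: (6, 5, -11) -> (-(-11), -(6), -(5)) = (11, -6, -5)
Step 2: (11, -6, -5) -> (-(-5), -(11), -(-6)) = (5, -11, 6)

Answer: 5 -11 6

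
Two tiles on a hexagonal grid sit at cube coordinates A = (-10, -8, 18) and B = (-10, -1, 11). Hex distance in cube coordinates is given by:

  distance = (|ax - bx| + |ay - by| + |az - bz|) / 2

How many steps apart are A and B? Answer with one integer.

Answer: 7

Derivation:
|ax - bx| = |-10 - (-10)| = 0
|ay - by| = |-8 - (-1)| = 7
|az - bz| = |18 - 11| = 7
distance = (0 + 7 + 7) / 2 = 14 / 2 = 7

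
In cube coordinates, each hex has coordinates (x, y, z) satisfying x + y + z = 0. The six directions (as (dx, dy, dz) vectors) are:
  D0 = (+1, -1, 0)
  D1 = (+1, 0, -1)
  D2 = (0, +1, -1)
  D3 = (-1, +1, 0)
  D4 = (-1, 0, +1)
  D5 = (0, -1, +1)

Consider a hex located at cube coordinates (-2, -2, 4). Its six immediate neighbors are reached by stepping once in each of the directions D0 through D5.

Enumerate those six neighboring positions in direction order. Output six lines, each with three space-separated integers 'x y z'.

Answer: -1 -3 4
-1 -2 3
-2 -1 3
-3 -1 4
-3 -2 5
-2 -3 5

Derivation:
Center: (-2, -2, 4). Add each direction:
  D0: (-2, -2, 4) + (1, -1, 0) = (-1, -3, 4)
  D1: (-2, -2, 4) + (1, 0, -1) = (-1, -2, 3)
  D2: (-2, -2, 4) + (0, 1, -1) = (-2, -1, 3)
  D3: (-2, -2, 4) + (-1, 1, 0) = (-3, -1, 4)
  D4: (-2, -2, 4) + (-1, 0, 1) = (-3, -2, 5)
  D5: (-2, -2, 4) + (0, -1, 1) = (-2, -3, 5)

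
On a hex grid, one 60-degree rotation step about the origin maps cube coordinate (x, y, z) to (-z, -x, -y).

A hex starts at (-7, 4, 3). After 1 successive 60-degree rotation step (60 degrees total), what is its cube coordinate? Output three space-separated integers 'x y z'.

Start: (-7, 4, 3)
Step 1: (-7, 4, 3) -> (-(3), -(-7), -(4)) = (-3, 7, -4)

Answer: -3 7 -4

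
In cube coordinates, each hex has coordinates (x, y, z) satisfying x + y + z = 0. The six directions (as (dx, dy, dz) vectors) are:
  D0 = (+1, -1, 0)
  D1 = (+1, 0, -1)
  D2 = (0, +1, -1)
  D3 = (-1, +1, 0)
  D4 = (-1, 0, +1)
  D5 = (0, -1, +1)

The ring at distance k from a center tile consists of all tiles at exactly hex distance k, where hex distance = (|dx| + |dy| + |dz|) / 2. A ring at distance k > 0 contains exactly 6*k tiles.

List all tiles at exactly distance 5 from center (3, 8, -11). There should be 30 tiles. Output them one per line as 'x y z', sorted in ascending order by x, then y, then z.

Answer: -2 8 -6
-2 9 -7
-2 10 -8
-2 11 -9
-2 12 -10
-2 13 -11
-1 7 -6
-1 13 -12
0 6 -6
0 13 -13
1 5 -6
1 13 -14
2 4 -6
2 13 -15
3 3 -6
3 13 -16
4 3 -7
4 12 -16
5 3 -8
5 11 -16
6 3 -9
6 10 -16
7 3 -10
7 9 -16
8 3 -11
8 4 -12
8 5 -13
8 6 -14
8 7 -15
8 8 -16

Derivation:
Walk ring at distance 5 from (3, 8, -11):
Start at center + D4*5 = (-2, 8, -6)
  hex 0: (-2, 8, -6)
  hex 1: (-1, 7, -6)
  hex 2: (0, 6, -6)
  hex 3: (1, 5, -6)
  hex 4: (2, 4, -6)
  hex 5: (3, 3, -6)
  hex 6: (4, 3, -7)
  hex 7: (5, 3, -8)
  hex 8: (6, 3, -9)
  hex 9: (7, 3, -10)
  hex 10: (8, 3, -11)
  hex 11: (8, 4, -12)
  hex 12: (8, 5, -13)
  hex 13: (8, 6, -14)
  hex 14: (8, 7, -15)
  hex 15: (8, 8, -16)
  hex 16: (7, 9, -16)
  hex 17: (6, 10, -16)
  hex 18: (5, 11, -16)
  hex 19: (4, 12, -16)
  hex 20: (3, 13, -16)
  hex 21: (2, 13, -15)
  hex 22: (1, 13, -14)
  hex 23: (0, 13, -13)
  hex 24: (-1, 13, -12)
  hex 25: (-2, 13, -11)
  hex 26: (-2, 12, -10)
  hex 27: (-2, 11, -9)
  hex 28: (-2, 10, -8)
  hex 29: (-2, 9, -7)
Sorted: 30 hexes.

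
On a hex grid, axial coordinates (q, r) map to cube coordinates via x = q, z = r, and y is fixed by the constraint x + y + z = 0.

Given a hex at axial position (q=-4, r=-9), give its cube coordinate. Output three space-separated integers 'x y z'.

Answer: -4 13 -9

Derivation:
x = q = -4
z = r = -9
y = -x - z = -(-4) - (-9) = 13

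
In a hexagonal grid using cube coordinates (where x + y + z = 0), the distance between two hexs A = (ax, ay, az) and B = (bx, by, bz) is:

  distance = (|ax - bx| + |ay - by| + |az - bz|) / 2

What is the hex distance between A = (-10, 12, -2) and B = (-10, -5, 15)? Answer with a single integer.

|ax - bx| = |-10 - (-10)| = 0
|ay - by| = |12 - (-5)| = 17
|az - bz| = |-2 - 15| = 17
distance = (0 + 17 + 17) / 2 = 34 / 2 = 17

Answer: 17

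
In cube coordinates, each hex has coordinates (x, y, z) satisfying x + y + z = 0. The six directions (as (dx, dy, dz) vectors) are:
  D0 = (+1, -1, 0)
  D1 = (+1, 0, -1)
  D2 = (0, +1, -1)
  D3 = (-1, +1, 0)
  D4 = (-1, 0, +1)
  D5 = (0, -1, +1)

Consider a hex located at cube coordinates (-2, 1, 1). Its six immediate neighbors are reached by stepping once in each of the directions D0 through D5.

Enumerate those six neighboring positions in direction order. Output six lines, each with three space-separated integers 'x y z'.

Center: (-2, 1, 1). Add each direction:
  D0: (-2, 1, 1) + (1, -1, 0) = (-1, 0, 1)
  D1: (-2, 1, 1) + (1, 0, -1) = (-1, 1, 0)
  D2: (-2, 1, 1) + (0, 1, -1) = (-2, 2, 0)
  D3: (-2, 1, 1) + (-1, 1, 0) = (-3, 2, 1)
  D4: (-2, 1, 1) + (-1, 0, 1) = (-3, 1, 2)
  D5: (-2, 1, 1) + (0, -1, 1) = (-2, 0, 2)

Answer: -1 0 1
-1 1 0
-2 2 0
-3 2 1
-3 1 2
-2 0 2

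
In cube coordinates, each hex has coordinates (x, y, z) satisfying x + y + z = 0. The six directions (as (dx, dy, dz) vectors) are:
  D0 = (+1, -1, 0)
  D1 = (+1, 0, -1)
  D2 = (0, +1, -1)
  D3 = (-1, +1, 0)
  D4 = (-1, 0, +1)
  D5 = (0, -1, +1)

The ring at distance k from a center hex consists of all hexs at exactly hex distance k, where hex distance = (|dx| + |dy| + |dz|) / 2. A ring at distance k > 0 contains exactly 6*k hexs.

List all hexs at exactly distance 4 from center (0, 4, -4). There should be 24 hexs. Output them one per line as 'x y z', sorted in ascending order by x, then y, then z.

Answer: -4 4 0
-4 5 -1
-4 6 -2
-4 7 -3
-4 8 -4
-3 3 0
-3 8 -5
-2 2 0
-2 8 -6
-1 1 0
-1 8 -7
0 0 0
0 8 -8
1 0 -1
1 7 -8
2 0 -2
2 6 -8
3 0 -3
3 5 -8
4 0 -4
4 1 -5
4 2 -6
4 3 -7
4 4 -8

Derivation:
Walk ring at distance 4 from (0, 4, -4):
Start at center + D4*4 = (-4, 4, 0)
  hex 0: (-4, 4, 0)
  hex 1: (-3, 3, 0)
  hex 2: (-2, 2, 0)
  hex 3: (-1, 1, 0)
  hex 4: (0, 0, 0)
  hex 5: (1, 0, -1)
  hex 6: (2, 0, -2)
  hex 7: (3, 0, -3)
  hex 8: (4, 0, -4)
  hex 9: (4, 1, -5)
  hex 10: (4, 2, -6)
  hex 11: (4, 3, -7)
  hex 12: (4, 4, -8)
  hex 13: (3, 5, -8)
  hex 14: (2, 6, -8)
  hex 15: (1, 7, -8)
  hex 16: (0, 8, -8)
  hex 17: (-1, 8, -7)
  hex 18: (-2, 8, -6)
  hex 19: (-3, 8, -5)
  hex 20: (-4, 8, -4)
  hex 21: (-4, 7, -3)
  hex 22: (-4, 6, -2)
  hex 23: (-4, 5, -1)
Sorted: 24 hexes.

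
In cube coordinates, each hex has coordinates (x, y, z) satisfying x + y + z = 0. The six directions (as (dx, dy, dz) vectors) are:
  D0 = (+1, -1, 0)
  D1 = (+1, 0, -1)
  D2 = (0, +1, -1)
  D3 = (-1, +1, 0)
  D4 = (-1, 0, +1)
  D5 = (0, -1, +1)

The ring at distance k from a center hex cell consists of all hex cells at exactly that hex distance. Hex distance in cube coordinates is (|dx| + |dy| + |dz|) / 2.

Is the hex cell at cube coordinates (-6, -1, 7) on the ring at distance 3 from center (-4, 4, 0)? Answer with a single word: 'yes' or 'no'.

|px - cx| = |-6 - (-4)| = 2
|py - cy| = |-1 - 4| = 5
|pz - cz| = |7 - 0| = 7
distance = (2+5+7)/2 = 14/2 = 7
radius = 3; distance != radius -> no

Answer: no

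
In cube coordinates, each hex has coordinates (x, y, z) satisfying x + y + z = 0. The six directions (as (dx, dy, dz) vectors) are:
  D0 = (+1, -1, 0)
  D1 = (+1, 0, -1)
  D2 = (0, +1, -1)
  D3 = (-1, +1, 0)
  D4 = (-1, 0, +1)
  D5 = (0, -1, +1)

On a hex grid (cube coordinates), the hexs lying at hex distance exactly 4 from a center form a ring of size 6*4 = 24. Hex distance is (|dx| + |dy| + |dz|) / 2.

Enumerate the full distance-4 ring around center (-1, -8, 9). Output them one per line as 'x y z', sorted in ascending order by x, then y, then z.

Walk ring at distance 4 from (-1, -8, 9):
Start at center + D4*4 = (-5, -8, 13)
  hex 0: (-5, -8, 13)
  hex 1: (-4, -9, 13)
  hex 2: (-3, -10, 13)
  hex 3: (-2, -11, 13)
  hex 4: (-1, -12, 13)
  hex 5: (0, -12, 12)
  hex 6: (1, -12, 11)
  hex 7: (2, -12, 10)
  hex 8: (3, -12, 9)
  hex 9: (3, -11, 8)
  hex 10: (3, -10, 7)
  hex 11: (3, -9, 6)
  hex 12: (3, -8, 5)
  hex 13: (2, -7, 5)
  hex 14: (1, -6, 5)
  hex 15: (0, -5, 5)
  hex 16: (-1, -4, 5)
  hex 17: (-2, -4, 6)
  hex 18: (-3, -4, 7)
  hex 19: (-4, -4, 8)
  hex 20: (-5, -4, 9)
  hex 21: (-5, -5, 10)
  hex 22: (-5, -6, 11)
  hex 23: (-5, -7, 12)
Sorted: 24 hexes.

Answer: -5 -8 13
-5 -7 12
-5 -6 11
-5 -5 10
-5 -4 9
-4 -9 13
-4 -4 8
-3 -10 13
-3 -4 7
-2 -11 13
-2 -4 6
-1 -12 13
-1 -4 5
0 -12 12
0 -5 5
1 -12 11
1 -6 5
2 -12 10
2 -7 5
3 -12 9
3 -11 8
3 -10 7
3 -9 6
3 -8 5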